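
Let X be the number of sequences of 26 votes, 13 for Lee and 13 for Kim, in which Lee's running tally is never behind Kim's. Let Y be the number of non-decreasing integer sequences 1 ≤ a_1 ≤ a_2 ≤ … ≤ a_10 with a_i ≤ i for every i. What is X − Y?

726104

Ballot sequences with n votes each where one side never trails are Dyck words, counted by C_n; here n = 13. So X = C_13 = 742900.
Such sub-staircase sequences of length n are counted by C_n; here n = 10. So Y = C_10 = 16796.
X − Y = 742900 − 16796 = 726104.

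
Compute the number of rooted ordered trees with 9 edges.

4862

Rooted ordered trees with n edges are counted by C_n; here n = 9.
C_9 = C_8 · 2(2·8+1)/(8+2) = 1430 · 34/10 = 4862.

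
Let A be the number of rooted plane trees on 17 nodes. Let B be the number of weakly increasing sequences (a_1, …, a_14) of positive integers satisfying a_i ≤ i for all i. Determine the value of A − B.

32683230

Rooted ordered (plane) trees on m nodes have m−1 edges and are counted by C_{m−1}; m = 17 gives C_16. So A = C_16 = 35357670.
Weakly increasing sequences with a_i ≤ i biject with Dyck paths of semilength 14, so there are C_14. So B = C_14 = 2674440.
A − B = 35357670 − 2674440 = 32683230.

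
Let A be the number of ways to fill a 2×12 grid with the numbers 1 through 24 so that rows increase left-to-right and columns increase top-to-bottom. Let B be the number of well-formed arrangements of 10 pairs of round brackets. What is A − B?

191216

By the hook-length formula (or a Dyck-path bijection), SYT of shape 2×12 number C_12. So A = C_12 = 208012.
A balanced arrangement of 10 bracket pairs is a Dyck word of semilength 10, so the count is C_10. So B = C_10 = 16796.
A − B = 208012 − 16796 = 191216.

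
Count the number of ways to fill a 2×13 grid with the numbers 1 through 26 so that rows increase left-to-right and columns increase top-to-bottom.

Standard Young tableaux of shape 2×n are counted by C_n; here n = 13.
C_13 = C_12 · 2(2·12+1)/(12+2) = 208012 · 50/14 = 742900.

742900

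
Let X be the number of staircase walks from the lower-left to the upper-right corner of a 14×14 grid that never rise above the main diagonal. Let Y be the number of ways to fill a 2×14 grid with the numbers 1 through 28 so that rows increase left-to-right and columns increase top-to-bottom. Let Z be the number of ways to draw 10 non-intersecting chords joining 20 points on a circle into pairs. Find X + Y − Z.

Monotone paths in an n×n grid that stay weakly below the diagonal are counted by C_n; here n = 14. So X = C_14 = 2674440.
By the hook-length formula (or a Dyck-path bijection), SYT of shape 2×14 number C_14. So Y = C_14 = 2674440.
Non-crossing perfect matchings of 2n points on a circle are counted by C_n; with 20 points, n = 10. So Z = C_10 = 16796.
X + Y − Z = 2674440 + 2674440 − 16796 = 5332084.

5332084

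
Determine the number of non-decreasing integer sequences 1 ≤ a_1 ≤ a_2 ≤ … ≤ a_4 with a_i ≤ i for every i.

14

Weakly increasing sequences with a_i ≤ i biject with Dyck paths of semilength 4, so there are C_4.
C_4 = C(8,4)/5 = 70/5 = 14.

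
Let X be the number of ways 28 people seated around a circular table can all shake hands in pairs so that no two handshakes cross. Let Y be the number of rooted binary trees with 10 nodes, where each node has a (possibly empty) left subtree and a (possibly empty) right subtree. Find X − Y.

2657644

Non-crossing handshake pairings of 2n people are counted by C_n; 28 people gives n = 14. So X = C_14 = 2674440.
Binary trees (left/right distinguished) on n nodes are counted by C_n; here n = 10. So Y = C_10 = 16796.
X − Y = 2674440 − 16796 = 2657644.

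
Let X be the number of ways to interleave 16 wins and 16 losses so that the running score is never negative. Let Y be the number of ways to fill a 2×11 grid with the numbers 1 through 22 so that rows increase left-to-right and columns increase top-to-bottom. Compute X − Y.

35298884

Reading a vote for the leader as '(' and for the other as ')' turns such a sequence into a balanced string of 16 pairs, so the count is C_16. So X = C_16 = 35357670.
By the hook-length formula (or a Dyck-path bijection), SYT of shape 2×11 number C_11. So Y = C_11 = 58786.
X − Y = 35357670 − 58786 = 35298884.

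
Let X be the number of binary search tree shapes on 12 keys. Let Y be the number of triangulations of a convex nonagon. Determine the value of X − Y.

207583

There are C_n binary search tree shapes on n keys; with n = 12 that is C_12. So X = C_12 = 208012.
A convex 9-gon is triangulated into 7 triangles, and the number of such triangulations is the Catalan number C_{9−2} = C_7. So Y = C_7 = 429.
X − Y = 208012 − 429 = 207583.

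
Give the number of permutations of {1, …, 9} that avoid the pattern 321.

For any fixed pattern of length 3, the pattern-avoiding permutations of [9] number C_9.
C_9 = C(18,9)/10 = 48620/10 = 4862.

4862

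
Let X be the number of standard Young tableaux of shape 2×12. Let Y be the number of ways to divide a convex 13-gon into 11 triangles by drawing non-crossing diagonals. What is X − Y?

149226

Standard Young tableaux of shape 2×n are counted by C_n; here n = 12. So X = C_12 = 208012.
Triangulations of a convex m-gon are counted by C_{m−2}; with m = 13 this is C_11. So Y = C_11 = 58786.
X − Y = 208012 − 58786 = 149226.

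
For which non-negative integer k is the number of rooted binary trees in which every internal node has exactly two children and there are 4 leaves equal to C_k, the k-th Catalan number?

3

A full binary tree with L leaves has L−1 internal nodes and is counted by C_{L−1}; L = 4 gives C_3.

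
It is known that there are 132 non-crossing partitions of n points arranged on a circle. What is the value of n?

6

Non-crossing partitions of [n] are counted by C_n. The Catalan number equal to 132 is C_6.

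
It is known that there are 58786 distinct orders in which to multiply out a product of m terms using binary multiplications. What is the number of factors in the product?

12

Parenthesizations of m factors are counted by C_{m−1}, and C_11 = 58786.
So the index is 11, and the number of factors is 11 + 1 = 12.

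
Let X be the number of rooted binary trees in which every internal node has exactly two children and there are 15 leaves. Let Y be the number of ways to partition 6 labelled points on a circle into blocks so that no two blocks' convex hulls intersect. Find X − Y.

A full binary tree with L leaves has L−1 internal nodes and is counted by C_{L−1}; L = 15 gives C_14. So X = C_14 = 2674440.
The non-crossing partitions of [6] form a lattice of size C_6. So Y = C_6 = 132.
X − Y = 2674440 − 132 = 2674308.

2674308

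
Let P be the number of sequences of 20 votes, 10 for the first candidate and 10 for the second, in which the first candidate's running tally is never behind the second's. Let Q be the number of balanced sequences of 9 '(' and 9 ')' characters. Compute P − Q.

Reading a vote for the leader as '(' and for the other as ')' turns such a sequence into a balanced string of 10 pairs, so the count is C_10. So P = C_10 = 16796.
With 9 pairs the number of balanced bracket strings is the Catalan number C_9. So Q = C_9 = 4862.
P − Q = 16796 − 4862 = 11934.

11934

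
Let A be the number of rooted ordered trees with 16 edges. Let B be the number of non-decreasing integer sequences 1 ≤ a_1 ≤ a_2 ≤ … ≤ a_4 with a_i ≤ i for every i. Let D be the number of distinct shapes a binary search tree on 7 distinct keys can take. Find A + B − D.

35357255

A rooted plane tree with 16 edges has 17 nodes, and the count is C_16. So A = C_16 = 35357670.
Such sub-staircase sequences of length n are counted by C_n; here n = 4. So B = C_4 = 14.
Binary trees (left/right distinguished) on n nodes are counted by C_n; here n = 7. So D = C_7 = 429.
A + B − D = 35357670 + 14 − 429 = 35357255.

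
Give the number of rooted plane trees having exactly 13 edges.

Rooted ordered trees with n edges are counted by C_n; here n = 13.
C_13 = C(26,13)/14 = 10400600/14 = 742900.

742900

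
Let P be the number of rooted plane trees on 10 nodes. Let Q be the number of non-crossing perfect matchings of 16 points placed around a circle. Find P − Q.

3432

Rooted ordered (plane) trees on m nodes have m−1 edges and are counted by C_{m−1}; m = 10 gives C_9. So P = C_9 = 4862.
Non-crossing perfect matchings of 2n points on a circle are counted by C_n; with 16 points, n = 8. So Q = C_8 = 1430.
P − Q = 4862 − 1430 = 3432.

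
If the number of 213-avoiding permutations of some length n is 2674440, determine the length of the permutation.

14

Permutations of [n] avoiding a fixed length-3 pattern are counted by C_n. Since C_14 = 2674440, the index is 14.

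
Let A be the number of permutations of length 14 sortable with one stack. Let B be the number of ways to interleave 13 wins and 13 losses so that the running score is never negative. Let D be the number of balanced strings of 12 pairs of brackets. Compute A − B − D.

By Knuth's characterisation, the stack-sortable permutations of length 14 are the 231-avoiders, numbering C_14. So A = C_14 = 2674440.
Ballot sequences with n votes each where one side never trails are Dyck words, counted by C_n; here n = 13. So B = C_13 = 742900.
A balanced arrangement of 12 bracket pairs is a Dyck word of semilength 12, so the count is C_12. So D = C_12 = 208012.
A − B − D = 2674440 − 742900 − 208012 = 1723528.

1723528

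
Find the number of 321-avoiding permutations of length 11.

58786

For any fixed pattern of length 3, the pattern-avoiding permutations of [11] number C_11.
C_11 = C_10 · 2(2·10+1)/(10+2) = 16796 · 42/12 = 58786.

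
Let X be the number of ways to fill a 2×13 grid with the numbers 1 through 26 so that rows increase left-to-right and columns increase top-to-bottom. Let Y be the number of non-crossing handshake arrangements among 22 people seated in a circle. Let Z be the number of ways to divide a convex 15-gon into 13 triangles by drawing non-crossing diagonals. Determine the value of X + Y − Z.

Standard Young tableaux of shape 2×n are counted by C_n; here n = 13. So X = C_13 = 742900.
Non-crossing handshake pairings of 2n people are counted by C_n; 22 people gives n = 11. So Y = C_11 = 58786.
The number of triangulations of a 15-gon is the Catalan number C_13 (index = sides − 2). So Z = C_13 = 742900.
X + Y − Z = 742900 + 58786 − 742900 = 58786.

58786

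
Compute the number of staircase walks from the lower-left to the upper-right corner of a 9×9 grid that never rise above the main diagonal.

Monotone paths in an n×n grid that stay weakly below the diagonal are counted by C_n; here n = 9.
C_9 = C(18,9)/10 = 48620/10 = 4862.

4862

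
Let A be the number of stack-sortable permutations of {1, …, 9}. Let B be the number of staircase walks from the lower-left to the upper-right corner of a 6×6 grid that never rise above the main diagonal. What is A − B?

4730

Stack-sortable permutations are exactly the 231-avoiding ones, counted by C_n; here n = 9. So A = C_9 = 4862.
Sub-diagonal monotone paths from (0,0) to (6,6) biject with Dyck paths of semilength 6, giving C_6. So B = C_6 = 132.
A − B = 4862 − 132 = 4730.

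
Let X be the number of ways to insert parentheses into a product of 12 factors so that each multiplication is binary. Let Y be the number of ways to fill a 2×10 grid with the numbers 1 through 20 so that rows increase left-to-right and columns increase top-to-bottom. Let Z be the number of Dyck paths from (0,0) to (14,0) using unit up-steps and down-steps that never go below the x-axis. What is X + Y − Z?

75153

Bracketing 12 factors into binary products is counted by C_{12−1} = C_11. So X = C_11 = 58786.
Standard Young tableaux of shape 2×n are counted by C_n; here n = 10. So Y = C_10 = 16796.
Dyck paths of semilength n (length 2n) are counted by C_n; here n = 7. So Z = C_7 = 429.
X + Y − Z = 58786 + 16796 − 429 = 75153.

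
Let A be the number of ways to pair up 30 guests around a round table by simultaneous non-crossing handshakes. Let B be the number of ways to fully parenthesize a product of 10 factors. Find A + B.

With 30 = 2·15 people, non-crossing handshake pairings are non-crossing perfect matchings on a circle, counted by C_15. So A = C_15 = 9694845.
Ways to associate a product of 10 factors correspond to binary trees on 10 leaves, so the count is C_9. So B = C_9 = 4862.
A + B = 9694845 + 4862 = 9699707.

9699707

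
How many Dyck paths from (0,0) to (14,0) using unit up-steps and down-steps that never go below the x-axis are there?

429

A Dyck path with 7 up-steps and 7 down-steps has semilength 7, so there are C_7 of them.
C_7 = C(14,7)/8 = 3432/8 = 429.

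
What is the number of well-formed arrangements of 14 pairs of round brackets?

2674440

With 14 pairs the number of balanced bracket strings is the Catalan number C_14.
C_14 = C(28,14)/15 = 40116600/15 = 2674440.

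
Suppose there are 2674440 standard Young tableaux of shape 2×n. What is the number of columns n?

14

Standard Young tableaux of shape 2×n are counted by C_n. The Catalan number equal to 2674440 is C_14.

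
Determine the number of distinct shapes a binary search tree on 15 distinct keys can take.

Binary trees (left/right distinguished) on n nodes are counted by C_n; here n = 15.
C_15 = C_14 · 2(2·14+1)/(14+2) = 2674440 · 58/16 = 9694845.

9694845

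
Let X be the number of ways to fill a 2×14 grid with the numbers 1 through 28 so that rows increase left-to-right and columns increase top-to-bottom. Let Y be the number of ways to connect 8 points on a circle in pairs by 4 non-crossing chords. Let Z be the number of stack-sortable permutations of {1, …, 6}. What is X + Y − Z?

2674322

By the hook-length formula (or a Dyck-path bijection), SYT of shape 2×14 number C_14. So X = C_14 = 2674440.
Pairing 8 circle points by 4 non-crossing chords gives C_4 matchings. So Y = C_4 = 14.
By Knuth's characterisation, the stack-sortable permutations of length 6 are the 231-avoiders, numbering C_6. So Z = C_6 = 132.
X + Y − Z = 2674440 + 14 − 132 = 2674322.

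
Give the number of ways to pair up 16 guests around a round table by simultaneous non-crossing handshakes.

With 16 = 2·8 people, non-crossing handshake pairings are non-crossing perfect matchings on a circle, counted by C_8.
C_8 = C(16,8)/9 = 12870/9 = 1430.

1430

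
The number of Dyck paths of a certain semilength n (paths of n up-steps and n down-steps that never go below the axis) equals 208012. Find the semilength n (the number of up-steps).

12

Dyck paths of semilength n are counted by C_n, and C_12 = 208012.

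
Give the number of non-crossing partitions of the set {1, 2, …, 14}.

2674440

Non-crossing partitions of an n-element set are counted by C_n; here n = 14.
C_14 = C_13 · 2(2·13+1)/(13+2) = 742900 · 54/15 = 2674440.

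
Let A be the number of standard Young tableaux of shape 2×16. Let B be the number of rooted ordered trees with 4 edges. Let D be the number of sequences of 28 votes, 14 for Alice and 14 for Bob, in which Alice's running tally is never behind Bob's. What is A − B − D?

Standard Young tableaux of shape 2×n are counted by C_n; here n = 16. So A = C_16 = 35357670.
Rooted ordered trees with n edges are counted by C_n; here n = 4. So B = C_4 = 14.
Ballot sequences with n votes each where one side never trails are Dyck words, counted by C_n; here n = 14. So D = C_14 = 2674440.
A − B − D = 35357670 − 14 − 2674440 = 32683216.

32683216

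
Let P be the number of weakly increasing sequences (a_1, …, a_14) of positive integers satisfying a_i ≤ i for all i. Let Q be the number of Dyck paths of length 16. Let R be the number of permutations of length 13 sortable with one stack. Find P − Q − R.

1930110

Weakly increasing sequences with a_i ≤ i biject with Dyck paths of semilength 14, so there are C_14. So P = C_14 = 2674440.
Dyck paths of semilength n (length 2n) are counted by C_n; here n = 8. So Q = C_8 = 1430.
Stack-sortable permutations are exactly the 231-avoiding ones, counted by C_n; here n = 13. So R = C_13 = 742900.
P − Q − R = 2674440 − 1430 − 742900 = 1930110.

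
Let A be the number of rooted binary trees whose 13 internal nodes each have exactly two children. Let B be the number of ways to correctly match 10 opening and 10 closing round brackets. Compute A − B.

726104

Full binary trees with n internal nodes are counted by C_n; here n = 13. So A = C_13 = 742900.
With 10 pairs the number of balanced bracket strings is the Catalan number C_10. So B = C_10 = 16796.
A − B = 742900 − 16796 = 726104.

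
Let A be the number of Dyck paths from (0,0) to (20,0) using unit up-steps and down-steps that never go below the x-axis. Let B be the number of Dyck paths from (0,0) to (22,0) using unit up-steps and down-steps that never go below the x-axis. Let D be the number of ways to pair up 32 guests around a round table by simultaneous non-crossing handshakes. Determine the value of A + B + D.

Dyck paths of semilength n (length 2n) are counted by C_n; here n = 10. So A = C_10 = 16796.
A Dyck path with 11 up-steps and 11 down-steps has semilength 11, so there are C_11 of them. So B = C_11 = 58786.
With 32 = 2·16 people, non-crossing handshake pairings are non-crossing perfect matchings on a circle, counted by C_16. So D = C_16 = 35357670.
A + B + D = 16796 + 58786 + 35357670 = 35433252.

35433252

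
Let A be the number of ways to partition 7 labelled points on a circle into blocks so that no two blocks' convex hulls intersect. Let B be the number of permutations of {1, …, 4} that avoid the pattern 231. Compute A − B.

415

The non-crossing partitions of [7] form a lattice of size C_7. So A = C_7 = 429.
Permutations of [n] avoiding any single length-3 pattern are counted by C_n; here n = 4. So B = C_4 = 14.
A − B = 429 − 14 = 415.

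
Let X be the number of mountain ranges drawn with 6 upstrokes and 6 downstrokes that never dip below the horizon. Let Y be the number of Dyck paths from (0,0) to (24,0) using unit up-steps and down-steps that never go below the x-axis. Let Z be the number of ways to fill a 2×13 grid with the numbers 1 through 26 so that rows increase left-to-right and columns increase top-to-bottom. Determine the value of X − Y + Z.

535020

A Dyck path with 6 up-steps and 6 down-steps has semilength 6, so there are C_6 of them. So X = C_6 = 132.
Paths of 12 up- and 12 down-steps that never dip below the axis are Dyck paths; their count is C_12. So Y = C_12 = 208012.
By the hook-length formula (or a Dyck-path bijection), SYT of shape 2×13 number C_13. So Z = C_13 = 742900.
X − Y + Z = 132 − 208012 + 742900 = 535020.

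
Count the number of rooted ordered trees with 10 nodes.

4862

A rooted plane tree on 10 nodes has 9 edges, and such trees are counted by C_9.
C_9 = C_8 · 2(2·8+1)/(8+2) = 1430 · 34/10 = 4862.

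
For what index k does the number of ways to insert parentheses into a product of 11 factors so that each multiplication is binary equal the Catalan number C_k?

Ways to associate a product of 11 factors correspond to binary trees on 11 leaves, so the count is C_10.

10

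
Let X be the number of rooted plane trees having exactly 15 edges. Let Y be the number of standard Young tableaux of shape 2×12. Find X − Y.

Rooted ordered trees with n edges are counted by C_n; here n = 15. So X = C_15 = 9694845.
Standard Young tableaux of shape 2×n are counted by C_n; here n = 12. So Y = C_12 = 208012.
X − Y = 9694845 − 208012 = 9486833.

9486833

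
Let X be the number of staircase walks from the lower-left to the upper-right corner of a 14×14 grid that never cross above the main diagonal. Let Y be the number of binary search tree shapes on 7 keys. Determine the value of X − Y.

2674011

Monotone paths in an n×n grid that stay weakly below the diagonal are counted by C_n; here n = 14. So X = C_14 = 2674440.
Binary trees (left/right distinguished) on n nodes are counted by C_n; here n = 7. So Y = C_7 = 429.
X − Y = 2674440 − 429 = 2674011.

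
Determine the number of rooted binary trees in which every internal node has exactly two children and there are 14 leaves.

742900

Full binary trees with 14 leaves have 14−1 = 13 internal nodes, so there are C_13 of them.
C_13 = C(26,13)/14 = 10400600/14 = 742900.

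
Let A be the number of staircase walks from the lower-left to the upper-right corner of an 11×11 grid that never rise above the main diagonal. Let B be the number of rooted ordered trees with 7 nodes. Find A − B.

Monotone paths in an n×n grid that stay weakly below the diagonal are counted by C_n; here n = 11. So A = C_11 = 58786.
Rooted ordered (plane) trees on m nodes have m−1 edges and are counted by C_{m−1}; m = 7 gives C_6. So B = C_6 = 132.
A − B = 58786 − 132 = 58654.

58654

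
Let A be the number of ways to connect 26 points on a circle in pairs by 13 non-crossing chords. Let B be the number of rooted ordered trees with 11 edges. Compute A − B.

684114

Pairing 26 circle points by 13 non-crossing chords gives C_13 matchings. So A = C_13 = 742900.
Rooted ordered trees with n edges are counted by C_n; here n = 11. So B = C_11 = 58786.
A − B = 742900 − 58786 = 684114.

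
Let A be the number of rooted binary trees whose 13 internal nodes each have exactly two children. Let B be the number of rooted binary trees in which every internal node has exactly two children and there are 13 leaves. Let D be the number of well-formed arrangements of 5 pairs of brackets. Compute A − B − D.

534846

The number of full binary trees on 13 internal nodes is the Catalan number C_13. So A = C_13 = 742900.
Full binary trees with 13 leaves have 13−1 = 12 internal nodes, so there are C_12 of them. So B = C_12 = 208012.
With 5 pairs the number of balanced bracket strings is the Catalan number C_5. So D = C_5 = 42.
A − B − D = 742900 − 208012 − 42 = 534846.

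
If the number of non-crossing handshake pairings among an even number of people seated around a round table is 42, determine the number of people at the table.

Non-crossing handshake pairings of 2n people are counted by C_n. Since C_5 = 42, the index is 5.
So n = 5, and there are 2n = 10 people.

10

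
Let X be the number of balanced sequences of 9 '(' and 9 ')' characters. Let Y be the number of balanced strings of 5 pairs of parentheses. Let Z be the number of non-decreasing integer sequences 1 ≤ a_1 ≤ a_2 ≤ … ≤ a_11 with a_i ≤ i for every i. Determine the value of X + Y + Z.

With 9 pairs the number of balanced bracket strings is the Catalan number C_9. So X = C_9 = 4862.
With 5 pairs the number of balanced bracket strings is the Catalan number C_5. So Y = C_5 = 42.
Weakly increasing sequences with a_i ≤ i biject with Dyck paths of semilength 11, so there are C_11. So Z = C_11 = 58786.
X + Y + Z = 4862 + 42 + 58786 = 63690.

63690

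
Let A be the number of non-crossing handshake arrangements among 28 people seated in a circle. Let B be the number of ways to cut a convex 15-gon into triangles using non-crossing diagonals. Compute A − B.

Non-crossing handshake pairings of 2n people are counted by C_n; 28 people gives n = 14. So A = C_14 = 2674440.
The number of triangulations of a 15-gon is the Catalan number C_13 (index = sides − 2). So B = C_13 = 742900.
A − B = 2674440 − 742900 = 1931540.

1931540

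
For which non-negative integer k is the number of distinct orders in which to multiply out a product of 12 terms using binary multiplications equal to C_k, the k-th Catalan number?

Ways to associate a product of 12 factors correspond to binary trees on 12 leaves, so the count is C_11.

11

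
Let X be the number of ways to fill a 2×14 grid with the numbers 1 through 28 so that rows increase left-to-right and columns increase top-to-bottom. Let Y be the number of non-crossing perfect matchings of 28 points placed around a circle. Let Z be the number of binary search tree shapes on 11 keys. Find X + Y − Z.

5290094

By the hook-length formula (or a Dyck-path bijection), SYT of shape 2×14 number C_14. So X = C_14 = 2674440.
Non-crossing perfect matchings of 2n points on a circle are counted by C_n; with 28 points, n = 14. So Y = C_14 = 2674440.
Rooted binary trees with 11 nodes (each child slot possibly empty) number C_11. So Z = C_11 = 58786.
X + Y − Z = 2674440 + 2674440 − 58786 = 5290094.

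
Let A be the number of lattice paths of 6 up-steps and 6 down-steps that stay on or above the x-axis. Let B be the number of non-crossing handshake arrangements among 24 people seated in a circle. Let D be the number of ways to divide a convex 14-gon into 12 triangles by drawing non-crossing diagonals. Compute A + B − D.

132

Dyck paths of semilength n (length 2n) are counted by C_n; here n = 6. So A = C_6 = 132.
Non-crossing handshake pairings of 2n people are counted by C_n; 24 people gives n = 12. So B = C_12 = 208012.
A convex 14-gon is triangulated into 12 triangles, and the number of such triangulations is the Catalan number C_{14−2} = C_12. So D = C_12 = 208012.
A + B − D = 132 + 208012 − 208012 = 132.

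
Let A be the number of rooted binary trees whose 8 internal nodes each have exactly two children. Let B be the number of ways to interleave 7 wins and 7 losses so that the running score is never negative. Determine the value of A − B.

Full binary trees with n internal nodes are counted by C_n; here n = 8. So A = C_8 = 1430.
Reading a vote for the leader as '(' and for the other as ')' turns such a sequence into a balanced string of 7 pairs, so the count is C_7. So B = C_7 = 429.
A − B = 1430 − 429 = 1001.

1001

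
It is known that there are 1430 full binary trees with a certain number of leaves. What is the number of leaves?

Full binary trees with L leaves are counted by C_{L−1}; 1430 = C_8.
So the index is 8, and the number of leaves is 8 + 1 = 9.

9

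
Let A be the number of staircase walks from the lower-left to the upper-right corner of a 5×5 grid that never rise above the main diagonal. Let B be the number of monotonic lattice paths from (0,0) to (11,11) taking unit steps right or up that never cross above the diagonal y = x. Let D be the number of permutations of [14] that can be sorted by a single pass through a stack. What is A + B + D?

2733268

Sub-diagonal monotone paths from (0,0) to (5,5) biject with Dyck paths of semilength 5, giving C_5. So A = C_5 = 42.
Monotone paths in an n×n grid that stay weakly below the diagonal are counted by C_n; here n = 11. So B = C_11 = 58786.
By Knuth's characterisation, the stack-sortable permutations of length 14 are the 231-avoiders, numbering C_14. So D = C_14 = 2674440.
A + B + D = 42 + 58786 + 2674440 = 2733268.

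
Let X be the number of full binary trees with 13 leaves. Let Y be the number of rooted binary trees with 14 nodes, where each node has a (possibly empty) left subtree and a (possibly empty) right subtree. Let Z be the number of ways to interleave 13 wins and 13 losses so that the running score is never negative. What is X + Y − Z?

A full binary tree with L leaves has L−1 internal nodes and is counted by C_{L−1}; L = 13 gives C_12. So X = C_12 = 208012.
Binary trees (left/right distinguished) on n nodes are counted by C_n; here n = 14. So Y = C_14 = 2674440.
Ballot sequences with n votes each where one side never trails are Dyck words, counted by C_n; here n = 13. So Z = C_13 = 742900.
X + Y − Z = 208012 + 2674440 − 742900 = 2139552.

2139552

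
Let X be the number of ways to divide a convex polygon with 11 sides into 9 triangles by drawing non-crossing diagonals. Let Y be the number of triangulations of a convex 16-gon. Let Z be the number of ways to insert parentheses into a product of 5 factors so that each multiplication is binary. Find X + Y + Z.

2679316

A convex 11-gon is triangulated into 9 triangles, and the number of such triangulations is the Catalan number C_{11−2} = C_9. So X = C_9 = 4862.
Triangulations of a convex m-gon are counted by C_{m−2}; with m = 16 this is C_14. So Y = C_14 = 2674440.
Ways to associate a product of 5 factors correspond to binary trees on 5 leaves, so the count is C_4. So Z = C_4 = 14.
X + Y + Z = 4862 + 2674440 + 14 = 2679316.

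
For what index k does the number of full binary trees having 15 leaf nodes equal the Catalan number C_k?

A full binary tree with L leaves has L−1 internal nodes and is counted by C_{L−1}; L = 15 gives C_14.

14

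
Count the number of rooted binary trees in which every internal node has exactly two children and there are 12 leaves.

58786

A full binary tree with L leaves has L−1 internal nodes and is counted by C_{L−1}; L = 12 gives C_11.
C_11 = C(22,11)/12 = 705432/12 = 58786.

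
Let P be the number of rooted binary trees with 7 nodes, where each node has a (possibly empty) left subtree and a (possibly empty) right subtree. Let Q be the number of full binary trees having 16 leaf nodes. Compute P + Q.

Rooted binary trees with 7 nodes (each child slot possibly empty) number C_7. So P = C_7 = 429.
A full binary tree with L leaves has L−1 internal nodes and is counted by C_{L−1}; L = 16 gives C_15. So Q = C_15 = 9694845.
P + Q = 429 + 9694845 = 9695274.

9695274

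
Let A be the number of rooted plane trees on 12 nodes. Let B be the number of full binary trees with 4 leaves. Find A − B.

58781

Rooted ordered (plane) trees on m nodes have m−1 edges and are counted by C_{m−1}; m = 12 gives C_11. So A = C_11 = 58786.
Full binary trees with 4 leaves have 4−1 = 3 internal nodes, so there are C_3 of them. So B = C_3 = 5.
A − B = 58786 − 5 = 58781.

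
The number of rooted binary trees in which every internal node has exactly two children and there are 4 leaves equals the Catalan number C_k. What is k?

A full binary tree with L leaves has L−1 internal nodes and is counted by C_{L−1}; L = 4 gives C_3.

3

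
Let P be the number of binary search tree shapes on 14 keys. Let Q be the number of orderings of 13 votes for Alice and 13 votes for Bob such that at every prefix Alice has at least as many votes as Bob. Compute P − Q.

Rooted binary trees with 14 nodes (each child slot possibly empty) number C_14. So P = C_14 = 2674440.
Ballot sequences with n votes each where one side never trails are Dyck words, counted by C_n; here n = 13. So Q = C_13 = 742900.
P − Q = 2674440 − 742900 = 1931540.

1931540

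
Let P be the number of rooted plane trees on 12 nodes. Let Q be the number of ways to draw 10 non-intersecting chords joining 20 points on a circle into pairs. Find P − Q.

Rooted ordered (plane) trees on m nodes have m−1 edges and are counted by C_{m−1}; m = 12 gives C_11. So P = C_11 = 58786.
Non-crossing perfect matchings of 2n points on a circle are counted by C_n; with 20 points, n = 10. So Q = C_10 = 16796.
P − Q = 58786 − 16796 = 41990.

41990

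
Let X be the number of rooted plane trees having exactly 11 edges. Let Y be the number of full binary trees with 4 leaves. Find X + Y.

A rooted plane tree with 11 edges has 12 nodes, and the count is C_11. So X = C_11 = 58786.
Full binary trees with 4 leaves have 4−1 = 3 internal nodes, so there are C_3 of them. So Y = C_3 = 5.
X + Y = 58786 + 5 = 58791.

58791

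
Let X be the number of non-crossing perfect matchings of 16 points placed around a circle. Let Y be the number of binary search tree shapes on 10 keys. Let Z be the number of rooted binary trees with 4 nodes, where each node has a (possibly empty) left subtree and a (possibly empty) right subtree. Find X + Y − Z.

Pairing 16 circle points by 8 non-crossing chords gives C_8 matchings. So X = C_8 = 1430.
Binary trees (left/right distinguished) on n nodes are counted by C_n; here n = 10. So Y = C_10 = 16796.
Rooted binary trees with 4 nodes (each child slot possibly empty) number C_4. So Z = C_4 = 14.
X + Y − Z = 1430 + 16796 − 14 = 18212.

18212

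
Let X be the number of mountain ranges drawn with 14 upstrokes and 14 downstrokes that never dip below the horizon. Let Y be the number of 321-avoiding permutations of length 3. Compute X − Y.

A Dyck path with 14 up-steps and 14 down-steps has semilength 14, so there are C_14 of them. So X = C_14 = 2674440.
For any fixed pattern of length 3, the pattern-avoiding permutations of [3] number C_3. So Y = C_3 = 5.
X − Y = 2674440 − 5 = 2674435.

2674435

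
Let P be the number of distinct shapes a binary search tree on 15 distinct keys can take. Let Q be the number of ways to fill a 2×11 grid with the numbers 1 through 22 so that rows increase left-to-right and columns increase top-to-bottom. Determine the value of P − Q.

9636059

Binary trees (left/right distinguished) on n nodes are counted by C_n; here n = 15. So P = C_15 = 9694845.
Standard Young tableaux of shape 2×n are counted by C_n; here n = 11. So Q = C_11 = 58786.
P − Q = 9694845 − 58786 = 9636059.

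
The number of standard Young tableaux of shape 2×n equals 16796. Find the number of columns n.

Standard Young tableaux of shape 2×n are counted by C_n. The Catalan number equal to 16796 is C_10.

10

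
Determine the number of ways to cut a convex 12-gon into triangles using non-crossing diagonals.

A convex 12-gon is triangulated into 10 triangles, and the number of such triangulations is the Catalan number C_{12−2} = C_10.
C_10 = C(20,10)/11 = 184756/11 = 16796.

16796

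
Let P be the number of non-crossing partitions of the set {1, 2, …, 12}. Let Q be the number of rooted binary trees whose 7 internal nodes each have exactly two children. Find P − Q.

The non-crossing partitions of [12] form a lattice of size C_12. So P = C_12 = 208012.
Full binary trees with n internal nodes are counted by C_n; here n = 7. So Q = C_7 = 429.
P − Q = 208012 − 429 = 207583.

207583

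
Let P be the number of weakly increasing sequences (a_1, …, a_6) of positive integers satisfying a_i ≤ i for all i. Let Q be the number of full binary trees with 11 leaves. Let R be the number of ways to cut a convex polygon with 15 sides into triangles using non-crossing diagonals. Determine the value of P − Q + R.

726236

Such sub-staircase sequences of length n are counted by C_n; here n = 6. So P = C_6 = 132.
A full binary tree with L leaves has L−1 internal nodes and is counted by C_{L−1}; L = 11 gives C_10. So Q = C_10 = 16796.
Triangulations of a convex m-gon are counted by C_{m−2}; with m = 15 this is C_13. So R = C_13 = 742900.
P − Q + R = 132 − 16796 + 742900 = 726236.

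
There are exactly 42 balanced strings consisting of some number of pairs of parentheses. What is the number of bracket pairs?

5

Balanced strings of n bracket-pairs are counted by C_n. Since C_5 = 42, the index is 5.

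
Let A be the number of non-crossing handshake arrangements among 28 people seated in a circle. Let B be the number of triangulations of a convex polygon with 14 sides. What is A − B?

2466428

Non-crossing handshake pairings of 2n people are counted by C_n; 28 people gives n = 14. So A = C_14 = 2674440.
A convex 14-gon is triangulated into 12 triangles, and the number of such triangulations is the Catalan number C_{14−2} = C_12. So B = C_12 = 208012.
A − B = 2674440 − 208012 = 2466428.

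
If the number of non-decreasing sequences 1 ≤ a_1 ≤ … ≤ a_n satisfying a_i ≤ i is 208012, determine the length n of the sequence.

Such sub-staircase sequences of length n are counted by C_n; 208012 = C_12.

12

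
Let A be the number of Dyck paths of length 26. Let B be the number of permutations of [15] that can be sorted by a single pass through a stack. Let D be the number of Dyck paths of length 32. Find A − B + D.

Dyck paths of semilength n (length 2n) are counted by C_n; here n = 13. So A = C_13 = 742900.
Stack-sortable permutations are exactly the 231-avoiding ones, counted by C_n; here n = 15. So B = C_15 = 9694845.
Dyck paths of semilength n (length 2n) are counted by C_n; here n = 16. So D = C_16 = 35357670.
A − B + D = 742900 − 9694845 + 35357670 = 26405725.

26405725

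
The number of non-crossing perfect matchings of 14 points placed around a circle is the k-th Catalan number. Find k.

Non-crossing perfect matchings of 2n points on a circle are counted by C_n; with 14 points, n = 7.

7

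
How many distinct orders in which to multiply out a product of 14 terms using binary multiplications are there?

Bracketing 14 factors into binary products is counted by C_{14−1} = C_13.
C_13 = C(26,13)/14 = 10400600/14 = 742900.

742900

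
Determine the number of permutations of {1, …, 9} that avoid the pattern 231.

For any fixed pattern of length 3, the pattern-avoiding permutations of [9] number C_9.
C_9 = C_8 · 2(2·8+1)/(8+2) = 1430 · 34/10 = 4862.

4862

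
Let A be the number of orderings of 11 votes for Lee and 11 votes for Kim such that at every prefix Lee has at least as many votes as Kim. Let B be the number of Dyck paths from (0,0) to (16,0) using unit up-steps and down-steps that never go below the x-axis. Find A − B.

57356

Reading a vote for the leader as '(' and for the other as ')' turns such a sequence into a balanced string of 11 pairs, so the count is C_11. So A = C_11 = 58786.
Dyck paths of semilength n (length 2n) are counted by C_n; here n = 8. So B = C_8 = 1430.
A − B = 58786 − 1430 = 57356.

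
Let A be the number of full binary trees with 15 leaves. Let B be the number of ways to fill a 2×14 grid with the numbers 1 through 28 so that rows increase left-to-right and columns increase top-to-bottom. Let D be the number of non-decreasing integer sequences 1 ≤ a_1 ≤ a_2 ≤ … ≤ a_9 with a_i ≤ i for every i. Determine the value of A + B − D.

5344018

A full binary tree with L leaves has L−1 internal nodes and is counted by C_{L−1}; L = 15 gives C_14. So A = C_14 = 2674440.
Standard Young tableaux of shape 2×n are counted by C_n; here n = 14. So B = C_14 = 2674440.
Such sub-staircase sequences of length n are counted by C_n; here n = 9. So D = C_9 = 4862.
A + B − D = 2674440 + 2674440 − 4862 = 5344018.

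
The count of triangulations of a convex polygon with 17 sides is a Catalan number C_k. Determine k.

Triangulations of a convex m-gon are counted by C_{m−2}; with m = 17 this is C_15.

15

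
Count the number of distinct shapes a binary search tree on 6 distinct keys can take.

132

There are C_n binary search tree shapes on n keys; with n = 6 that is C_6.
C_6 = C_5 · 2(2·5+1)/(5+2) = 42 · 22/7 = 132.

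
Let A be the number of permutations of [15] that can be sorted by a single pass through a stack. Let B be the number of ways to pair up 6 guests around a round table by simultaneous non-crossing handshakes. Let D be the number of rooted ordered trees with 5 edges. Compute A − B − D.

Stack-sortable permutations are exactly the 231-avoiding ones, counted by C_n; here n = 15. So A = C_15 = 9694845.
With 6 = 2·3 people, non-crossing handshake pairings are non-crossing perfect matchings on a circle, counted by C_3. So B = C_3 = 5.
A rooted plane tree with 5 edges has 6 nodes, and the count is C_5. So D = C_5 = 42.
A − B − D = 9694845 − 5 − 42 = 9694798.

9694798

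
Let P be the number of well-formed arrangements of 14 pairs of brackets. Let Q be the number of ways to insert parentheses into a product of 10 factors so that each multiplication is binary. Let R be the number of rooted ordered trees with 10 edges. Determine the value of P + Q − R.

2662506

A balanced arrangement of 14 bracket pairs is a Dyck word of semilength 14, so the count is C_14. So P = C_14 = 2674440.
Ways to associate a product of 10 factors correspond to binary trees on 10 leaves, so the count is C_9. So Q = C_9 = 4862.
A rooted plane tree with 10 edges has 11 nodes, and the count is C_10. So R = C_10 = 16796.
P + Q − R = 2674440 + 4862 − 16796 = 2662506.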